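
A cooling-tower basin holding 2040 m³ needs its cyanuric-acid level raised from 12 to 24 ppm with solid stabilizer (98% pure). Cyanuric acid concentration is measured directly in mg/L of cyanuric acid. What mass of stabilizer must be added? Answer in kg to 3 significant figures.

25.0 kg

Volume: 2040 m³ = 2,040,000 L.
CYA to add: (24 − 12) = 12 mg/L × 2,040,000 L = 24,480 g cyanuric acid.
At 98% purity: 24,480 / 0.98 = 24,980 g product.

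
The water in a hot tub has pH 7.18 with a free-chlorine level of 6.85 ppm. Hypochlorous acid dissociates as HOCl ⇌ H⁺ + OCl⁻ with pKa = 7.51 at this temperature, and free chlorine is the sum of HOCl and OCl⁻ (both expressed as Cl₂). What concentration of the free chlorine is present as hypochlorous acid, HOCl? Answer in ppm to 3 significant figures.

4.67 ppm

[OCl⁻]/[HOCl] = 10^(pH − pKa) = 10^(7.18 − 7.51) = 10^-0.33 = 0.4677.
Fraction as HOCl = 1 / (1 + 0.4677) = 0.6813.
HOCl = 0.6813 × 6.85 ppm = 4.667 ppm.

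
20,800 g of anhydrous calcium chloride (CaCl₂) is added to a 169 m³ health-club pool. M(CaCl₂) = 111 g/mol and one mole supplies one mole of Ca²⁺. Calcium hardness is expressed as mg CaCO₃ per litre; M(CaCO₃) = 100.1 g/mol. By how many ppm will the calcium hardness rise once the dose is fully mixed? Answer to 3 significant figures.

111 ppm

Volume: 169 m³ = 169,000 L.
Moles of Ca²⁺: 20,800 g ÷ 111 g/mol = 187.4 mol.
As CaCO₃: 187.4 mol × 100.1 g/mol = 18,760 g.
Rise: 18,760 g / 169,000 L × 1000 = 111 mg/L.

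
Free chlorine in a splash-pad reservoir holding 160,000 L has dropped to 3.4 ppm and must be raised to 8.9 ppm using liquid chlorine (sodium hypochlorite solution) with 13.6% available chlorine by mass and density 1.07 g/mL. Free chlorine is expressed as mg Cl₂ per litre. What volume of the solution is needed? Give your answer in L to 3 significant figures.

6.05 L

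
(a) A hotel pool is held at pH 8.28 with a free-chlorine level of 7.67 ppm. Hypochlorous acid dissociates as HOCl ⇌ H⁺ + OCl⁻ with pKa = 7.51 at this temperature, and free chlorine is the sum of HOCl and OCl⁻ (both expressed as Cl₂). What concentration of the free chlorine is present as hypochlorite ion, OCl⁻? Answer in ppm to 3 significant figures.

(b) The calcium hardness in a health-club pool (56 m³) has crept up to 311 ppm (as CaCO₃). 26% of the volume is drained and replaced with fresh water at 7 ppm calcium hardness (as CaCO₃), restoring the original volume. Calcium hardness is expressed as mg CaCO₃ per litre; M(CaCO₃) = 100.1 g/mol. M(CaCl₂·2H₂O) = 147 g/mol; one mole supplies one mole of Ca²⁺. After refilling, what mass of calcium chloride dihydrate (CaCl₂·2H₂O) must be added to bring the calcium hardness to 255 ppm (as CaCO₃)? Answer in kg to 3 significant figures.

(a) 6.56 ppm; (b) 1.89 kg

(a) [OCl⁻]/[HOCl] = 10^(pH − pKa) = 10^(8.28 − 7.51) = 10^0.77 = 5.888.
(a) Fraction as HOCl = 1 / (1 + 5.888) = 0.1452.
(a) OCl⁻ = (1 − 0.1452) × 7.67 ppm = 6.557 ppm.

(b) Volume: 56 m³ = 56,000 L.
(b) After draining 26% and refilling: 311 × 0.74 + 7 × 0.26 = 231.96 ppm.
(b) Deficit to target: 255 − 231.96 = 23.04 mg/L.
(b) As CaCO₃: 23.04 mg/L × 56,000 L = 1290 g; ÷ 100.1 = 12.89 mol Ca²⁺.
(b) Mass: 12.89 × 147 = 1895 g.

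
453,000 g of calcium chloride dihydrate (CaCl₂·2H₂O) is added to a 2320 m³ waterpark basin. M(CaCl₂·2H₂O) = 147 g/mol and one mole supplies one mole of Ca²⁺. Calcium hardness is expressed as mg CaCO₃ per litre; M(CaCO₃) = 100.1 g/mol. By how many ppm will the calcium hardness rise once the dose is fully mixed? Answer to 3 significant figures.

Volume: 2320 m³ = 2,320,000 L.
Moles of Ca²⁺: 453,000 g ÷ 147 g/mol = 3082 mol.
As CaCO₃: 3082 mol × 100.1 g/mol = 308,500 g.
Rise: 308,500 g / 2,320,000 L × 1000 = 133 mg/L.

133 ppm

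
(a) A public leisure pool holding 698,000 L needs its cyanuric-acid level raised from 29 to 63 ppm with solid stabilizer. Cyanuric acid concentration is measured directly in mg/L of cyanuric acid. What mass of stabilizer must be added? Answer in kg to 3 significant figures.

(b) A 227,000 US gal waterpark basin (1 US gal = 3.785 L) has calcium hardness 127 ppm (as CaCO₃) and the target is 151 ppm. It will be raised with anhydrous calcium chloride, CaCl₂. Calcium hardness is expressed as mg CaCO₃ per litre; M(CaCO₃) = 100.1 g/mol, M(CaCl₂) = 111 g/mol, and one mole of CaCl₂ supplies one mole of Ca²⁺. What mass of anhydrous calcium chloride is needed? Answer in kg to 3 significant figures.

(a) 23.7 kg; (b) 22.9 kg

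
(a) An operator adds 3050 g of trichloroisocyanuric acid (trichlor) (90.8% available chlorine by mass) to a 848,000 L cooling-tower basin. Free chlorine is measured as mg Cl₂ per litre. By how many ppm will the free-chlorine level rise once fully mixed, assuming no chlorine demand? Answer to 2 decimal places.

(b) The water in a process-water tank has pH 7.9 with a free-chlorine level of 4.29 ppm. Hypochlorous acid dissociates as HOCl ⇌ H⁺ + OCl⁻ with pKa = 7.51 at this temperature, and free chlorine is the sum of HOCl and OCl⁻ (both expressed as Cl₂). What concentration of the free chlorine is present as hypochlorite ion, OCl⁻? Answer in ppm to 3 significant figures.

(a) 3.27 ppm; (b) 3.05 ppm

(a) Available chlorine delivered: 3050 g × 0.908 = 2769 g as Cl₂.
(a) Concentration rise: 2769 g / 848,000 L = 3.266 mg/L = 3.27 ppm.

(b) [OCl⁻]/[HOCl] = 10^(pH − pKa) = 10^(7.9 − 7.51) = 10^0.39 = 2.455.
(b) Fraction as HOCl = 1 / (1 + 2.455) = 0.2895.
(b) OCl⁻ = (1 − 0.2895) × 4.29 ppm = 3.048 ppm.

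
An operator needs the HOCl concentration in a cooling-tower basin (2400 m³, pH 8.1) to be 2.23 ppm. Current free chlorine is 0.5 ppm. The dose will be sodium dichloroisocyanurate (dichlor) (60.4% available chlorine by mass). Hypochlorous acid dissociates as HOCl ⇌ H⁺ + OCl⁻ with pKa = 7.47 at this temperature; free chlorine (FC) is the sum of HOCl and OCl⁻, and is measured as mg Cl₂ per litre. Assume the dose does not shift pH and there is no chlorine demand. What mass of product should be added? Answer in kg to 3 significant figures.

44.7 kg

Volume: 2400 m³ = 2,400,000 L.
[OCl⁻]/[HOCl] = 10^(pH − pKa) = 10^(8.1 − 7.47) = 4.266; fraction as HOCl = 1/(1 + 4.266) = 0.1899.
Free chlorine required for 2.23 ppm HOCl: 2.23 / 0.1899 = 11.74 ppm.
FC to add: 11.74 − 0.5 = 11.24 mg/L as Cl₂.
Cl₂ equivalent: 11.24 mg/L × 2,400,000 L = 26,980 g.
Product at 60.4% available Cl: 26,980 / 0.604 = 44,670 g.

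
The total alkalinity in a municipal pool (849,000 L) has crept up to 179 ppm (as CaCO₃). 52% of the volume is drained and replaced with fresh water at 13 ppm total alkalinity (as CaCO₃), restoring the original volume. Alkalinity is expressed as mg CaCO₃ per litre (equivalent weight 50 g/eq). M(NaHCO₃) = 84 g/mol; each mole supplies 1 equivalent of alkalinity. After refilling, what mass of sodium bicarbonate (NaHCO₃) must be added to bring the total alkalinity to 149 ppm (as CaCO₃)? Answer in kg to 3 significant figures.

After draining 52% and refilling: 179 × 0.48 + 13 × 0.52 = 92.68 ppm.
Deficit to target: 149 − 92.68 = 56.32 mg/L.
As CaCO₃: 56.32 mg/L × 849,000 L = 47,820 g; ÷ 50 g/eq ÷ 1 = 956.3 mol NaHCO₃.
Mass: 956.3 × 84 = 80,330 g.

80.3 kg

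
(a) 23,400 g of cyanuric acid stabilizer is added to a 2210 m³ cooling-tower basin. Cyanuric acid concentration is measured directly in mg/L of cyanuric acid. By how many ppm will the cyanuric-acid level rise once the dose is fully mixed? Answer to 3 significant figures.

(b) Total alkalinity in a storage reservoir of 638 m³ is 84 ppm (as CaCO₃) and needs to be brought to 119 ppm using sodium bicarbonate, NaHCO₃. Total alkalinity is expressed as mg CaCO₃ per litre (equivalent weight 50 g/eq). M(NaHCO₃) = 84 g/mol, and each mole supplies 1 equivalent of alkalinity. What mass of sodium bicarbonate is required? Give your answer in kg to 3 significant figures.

(a) Volume: 2210 m³ = 2,210,000 L.
(a) Rise: 23,400 g / 2,210,000 L × 1000 = 10.59 mg/L.

(b) Volume: 638 m³ = 638,000 L.
(b) Alkalinity to add: (119 − 84) = 35 mg/L as CaCO₃ × 638,000 L = 22,330 g as CaCO₃.
(b) Equivalents: 22,330 g ÷ 50 g/eq = 446.6 eq.
(b) NaHCO₃ supplies 1 eq per mole → 446.6 mol.
(b) Mass: 446.6 mol × 84 g/mol = 37,510 g.

(a) 10.6 ppm; (b) 37.5 kg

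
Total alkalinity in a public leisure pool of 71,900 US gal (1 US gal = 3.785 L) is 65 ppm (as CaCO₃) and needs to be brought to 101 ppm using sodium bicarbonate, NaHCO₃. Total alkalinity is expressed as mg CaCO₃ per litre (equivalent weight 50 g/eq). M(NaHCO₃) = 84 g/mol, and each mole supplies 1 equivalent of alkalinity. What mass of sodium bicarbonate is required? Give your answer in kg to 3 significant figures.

16.5 kg

Volume: 71,900 US gal × 3.785 L/gal = 272,142 L.
Alkalinity to add: (101 − 65) = 36 mg/L as CaCO₃ × 272,142 L = 9797 g as CaCO₃.
Equivalents: 9797 g ÷ 50 g/eq = 195.9 eq.
NaHCO₃ supplies 1 eq per mole → 195.9 mol.
Mass: 195.9 mol × 84 g/mol = 16,460 g.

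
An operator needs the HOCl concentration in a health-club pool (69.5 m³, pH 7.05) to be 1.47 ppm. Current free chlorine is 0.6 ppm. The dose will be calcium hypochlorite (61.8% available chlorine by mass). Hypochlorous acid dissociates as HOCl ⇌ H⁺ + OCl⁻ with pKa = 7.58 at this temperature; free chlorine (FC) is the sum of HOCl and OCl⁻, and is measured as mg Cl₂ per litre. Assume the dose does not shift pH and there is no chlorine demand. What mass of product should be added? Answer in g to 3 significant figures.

Volume: 69.5 m³ = 69,500 L.
[OCl⁻]/[HOCl] = 10^(pH − pKa) = 10^(7.05 − 7.58) = 0.2951; fraction as HOCl = 1/(1 + 0.2951) = 0.7721.
Free chlorine required for 1.47 ppm HOCl: 1.47 / 0.7721 = 1.904 ppm.
FC to add: 1.904 − 0.6 = 1.304 mg/L as Cl₂.
Cl₂ equivalent: 1.304 mg/L × 69,500 L = 90.62 g.
Product at 61.8% available Cl: 90.62 / 0.618 = 146.6 g.

147 g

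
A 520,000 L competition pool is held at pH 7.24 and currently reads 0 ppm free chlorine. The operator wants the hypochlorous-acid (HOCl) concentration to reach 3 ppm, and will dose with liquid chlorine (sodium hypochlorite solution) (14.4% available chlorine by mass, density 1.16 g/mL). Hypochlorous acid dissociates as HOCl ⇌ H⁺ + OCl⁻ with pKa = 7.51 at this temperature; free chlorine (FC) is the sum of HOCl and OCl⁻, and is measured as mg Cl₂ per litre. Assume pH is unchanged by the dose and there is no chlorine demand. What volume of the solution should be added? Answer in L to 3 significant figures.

14.4 L

[OCl⁻]/[HOCl] = 10^(pH − pKa) = 10^(7.24 − 7.51) = 0.537; fraction as HOCl = 1/(1 + 0.537) = 0.6506.
Free chlorine required for 3 ppm HOCl: 3 / 0.6506 = 4.611 ppm.
FC to add: 4.611 − 0 = 4.611 mg/L as Cl₂.
Cl₂ equivalent: 4.611 mg/L × 520,000 L = 2398 g.
Product at 14.4% available Cl: 2398 / 0.144 = 16,650 g.
Volume: 16,650 g ÷ 1.16 g/mL = 14,350 mL.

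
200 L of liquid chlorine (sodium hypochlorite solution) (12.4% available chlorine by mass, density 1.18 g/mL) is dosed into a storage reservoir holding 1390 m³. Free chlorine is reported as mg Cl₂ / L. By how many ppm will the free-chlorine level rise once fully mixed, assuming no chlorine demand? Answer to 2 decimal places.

Volume: 1390 m³ = 1,390,000 L.
Mass of solution: 200 L × 1000 mL/L × 1.18 g/mL = 236,000 g.
Available chlorine delivered: 236,000 g × 0.124 = 29,260 g as Cl₂.
Concentration rise: 29,260 g / 1,390,000 L = 21.05 mg/L = 21.05 ppm.

21.05 ppm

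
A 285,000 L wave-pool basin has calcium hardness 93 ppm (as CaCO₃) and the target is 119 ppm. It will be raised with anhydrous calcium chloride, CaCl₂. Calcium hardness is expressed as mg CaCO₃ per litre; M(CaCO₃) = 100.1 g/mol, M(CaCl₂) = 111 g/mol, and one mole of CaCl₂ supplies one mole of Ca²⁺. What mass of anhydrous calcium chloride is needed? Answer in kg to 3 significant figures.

8.22 kg

Hardness to add: (119 − 93) = 26 mg/L as CaCO₃ × 285,000 L = 7410 g as CaCO₃.
Moles of Ca²⁺ (1 mol Ca²⁺ ≡ 1 mol CaCO₃): 7410 / 100.1 g/mol = 74.03 mol.
Mass of CaCl₂: 74.03 × 111 = 8217 g.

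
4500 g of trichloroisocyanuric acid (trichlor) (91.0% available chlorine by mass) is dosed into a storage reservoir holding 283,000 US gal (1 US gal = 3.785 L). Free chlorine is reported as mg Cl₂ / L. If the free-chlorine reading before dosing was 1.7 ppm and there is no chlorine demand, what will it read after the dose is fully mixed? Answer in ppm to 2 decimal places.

5.52 ppm

Volume: 283,000 US gal × 3.785 L/gal = 1,071,155 L.
Available chlorine delivered: 4500 g × 0.91 = 4095 g as Cl₂.
Concentration rise: 4095 g / 1,071,155 L = 3.823 mg/L = 3.82 ppm.
Final FC: 1.7 + 3.82 = 5.52 ppm.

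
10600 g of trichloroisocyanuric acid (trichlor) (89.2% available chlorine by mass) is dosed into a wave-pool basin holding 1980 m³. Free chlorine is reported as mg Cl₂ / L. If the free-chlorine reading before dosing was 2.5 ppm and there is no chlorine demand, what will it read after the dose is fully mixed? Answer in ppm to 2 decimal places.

Volume: 1980 m³ = 1,980,000 L.
Available chlorine delivered: 10,600 g × 0.892 = 9455 g as Cl₂.
Concentration rise: 9455 g / 1,980,000 L = 4.775 mg/L = 4.78 ppm.
Final FC: 2.5 + 4.78 = 7.28 ppm.

7.28 ppm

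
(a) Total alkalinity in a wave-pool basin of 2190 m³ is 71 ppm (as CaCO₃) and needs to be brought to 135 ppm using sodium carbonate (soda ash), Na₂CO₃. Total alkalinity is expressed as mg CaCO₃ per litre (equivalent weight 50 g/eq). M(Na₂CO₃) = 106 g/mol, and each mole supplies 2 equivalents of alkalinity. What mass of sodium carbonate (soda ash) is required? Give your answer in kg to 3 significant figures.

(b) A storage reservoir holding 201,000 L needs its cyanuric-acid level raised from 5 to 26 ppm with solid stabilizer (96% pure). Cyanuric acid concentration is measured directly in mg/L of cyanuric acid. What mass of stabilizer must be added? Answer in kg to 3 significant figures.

(a) Volume: 2190 m³ = 2,190,000 L.
(a) Alkalinity to add: (135 − 71) = 64 mg/L as CaCO₃ × 2,190,000 L = 140,200 g as CaCO₃.
(a) Equivalents: 140,200 g ÷ 50 g/eq = 2803 eq.
(a) Each mole of Na₂CO₃ supplies 2 eq, so 2803 / 2 = 1402 mol.
(a) Mass: 1402 mol × 106 g/mol = 148,600 g.

(b) CYA to add: (26 − 5) = 21 mg/L × 201,000 L = 4221 g cyanuric acid.
(b) At 96% purity: 4221 / 0.96 = 4397 g product.

(a) 149 kg; (b) 4.40 kg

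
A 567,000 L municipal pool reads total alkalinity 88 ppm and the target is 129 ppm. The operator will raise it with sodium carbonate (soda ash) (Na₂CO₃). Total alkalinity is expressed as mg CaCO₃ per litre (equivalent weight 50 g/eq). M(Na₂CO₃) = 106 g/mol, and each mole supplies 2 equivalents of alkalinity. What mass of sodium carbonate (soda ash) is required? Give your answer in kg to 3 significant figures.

Alkalinity to add: (129 − 88) = 41 mg/L as CaCO₃ × 567,000 L = 23,250 g as CaCO₃.
Equivalents: 23,250 g ÷ 50 g/eq = 464.9 eq.
Each mole of Na₂CO₃ supplies 2 eq, so 464.9 / 2 = 232.5 mol.
Mass: 232.5 mol × 106 g/mol = 24,640 g.

24.6 kg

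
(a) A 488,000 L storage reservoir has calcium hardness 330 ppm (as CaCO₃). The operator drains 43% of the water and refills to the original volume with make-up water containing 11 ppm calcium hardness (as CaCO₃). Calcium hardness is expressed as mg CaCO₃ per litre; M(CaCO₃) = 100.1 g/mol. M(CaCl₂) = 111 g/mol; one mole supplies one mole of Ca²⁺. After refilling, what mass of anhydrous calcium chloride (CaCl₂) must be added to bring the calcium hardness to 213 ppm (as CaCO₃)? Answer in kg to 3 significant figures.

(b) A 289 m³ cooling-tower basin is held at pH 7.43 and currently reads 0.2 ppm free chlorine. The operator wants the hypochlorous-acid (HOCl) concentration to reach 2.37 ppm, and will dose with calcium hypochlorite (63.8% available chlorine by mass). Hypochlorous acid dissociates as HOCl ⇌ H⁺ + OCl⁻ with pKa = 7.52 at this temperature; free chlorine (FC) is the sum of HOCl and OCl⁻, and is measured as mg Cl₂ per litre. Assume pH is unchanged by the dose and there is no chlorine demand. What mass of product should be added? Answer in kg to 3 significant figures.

(a) After draining 43% and refilling: 330 × 0.57 + 11 × 0.43 = 192.83 ppm.
(a) Deficit to target: 213 − 192.83 = 20.17 mg/L.
(a) As CaCO₃: 20.17 mg/L × 488,000 L = 9843 g; ÷ 100.1 = 98.33 mol Ca²⁺.
(a) Mass: 98.33 × 111 = 10,910 g.

(b) Volume: 289 m³ = 289,000 L.
(b) [OCl⁻]/[HOCl] = 10^(pH − pKa) = 10^(7.43 − 7.52) = 0.8128; fraction as HOCl = 1/(1 + 0.8128) = 0.5516.
(b) Free chlorine required for 2.37 ppm HOCl: 2.37 / 0.5516 = 4.296 ppm.
(b) FC to add: 4.296 − 0.2 = 4.096 mg/L as Cl₂.
(b) Cl₂ equivalent: 4.096 mg/L × 289,000 L = 1184 g.
(b) Product at 63.8% available Cl: 1184 / 0.638 = 1856 g.

(a) 10.9 kg; (b) 1.86 kg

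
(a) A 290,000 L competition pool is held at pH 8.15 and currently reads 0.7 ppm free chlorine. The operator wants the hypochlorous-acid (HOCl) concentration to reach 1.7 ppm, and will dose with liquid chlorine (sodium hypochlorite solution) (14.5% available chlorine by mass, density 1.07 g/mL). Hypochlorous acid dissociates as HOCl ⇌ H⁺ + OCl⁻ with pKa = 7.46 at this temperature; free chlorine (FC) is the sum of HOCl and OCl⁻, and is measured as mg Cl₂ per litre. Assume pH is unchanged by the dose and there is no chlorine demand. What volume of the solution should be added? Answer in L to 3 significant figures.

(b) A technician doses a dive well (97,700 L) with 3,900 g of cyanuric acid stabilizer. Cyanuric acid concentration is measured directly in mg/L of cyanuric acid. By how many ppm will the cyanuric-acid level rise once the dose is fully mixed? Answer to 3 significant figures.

(a) [OCl⁻]/[HOCl] = 10^(pH − pKa) = 10^(8.15 − 7.46) = 4.898; fraction as HOCl = 1/(1 + 4.898) = 0.1696.
(a) Free chlorine required for 1.7 ppm HOCl: 1.7 / 0.1696 = 10.03 ppm.
(a) FC to add: 10.03 − 0.7 = 9.326 mg/L as Cl₂.
(a) Cl₂ equivalent: 9.326 mg/L × 290,000 L = 2705 g.
(a) Product at 14.5% available Cl: 2705 / 0.145 = 18,650 g.
(a) Volume: 18,650 g ÷ 1.07 g/mL = 17,430 mL.

(b) Rise: 3,900 g / 97,700 L × 1000 = 39.92 mg/L.

(a) 17.4 L; (b) 39.9 ppm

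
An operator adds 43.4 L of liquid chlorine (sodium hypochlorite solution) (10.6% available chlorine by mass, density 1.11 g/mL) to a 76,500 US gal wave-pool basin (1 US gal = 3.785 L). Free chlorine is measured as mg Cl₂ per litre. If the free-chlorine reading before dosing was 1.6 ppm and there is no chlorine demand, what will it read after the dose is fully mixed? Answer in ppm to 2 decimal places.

Volume: 76,500 US gal × 3.785 L/gal = 289,552 L.
Mass of solution: 43.4 L × 1000 mL/L × 1.11 g/mL = 48,170 g.
Available chlorine delivered: 48,170 g × 0.106 = 5106 g as Cl₂.
Concentration rise: 5106 g / 289,552 L = 17.64 mg/L = 17.64 ppm.
Final FC: 1.6 + 17.64 = 19.24 ppm.

19.24 ppm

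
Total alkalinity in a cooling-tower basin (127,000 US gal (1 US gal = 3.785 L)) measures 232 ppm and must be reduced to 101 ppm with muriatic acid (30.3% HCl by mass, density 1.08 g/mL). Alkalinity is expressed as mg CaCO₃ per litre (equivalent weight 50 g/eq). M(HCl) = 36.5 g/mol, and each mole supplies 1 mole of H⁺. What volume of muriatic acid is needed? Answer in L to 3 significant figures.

140 L

Volume: 127,000 US gal × 3.785 L/gal = 480,695 L.
Alkalinity to neutralize: (232 − 101) = 131 mg/L as CaCO₃ × 480,695 L = 62,970 g as CaCO₃.
Equivalents of H⁺ required: 62,970 ÷ 50 g/eq = 1259 eq = 1259 mol HCl.
Mass of HCl: 1259 × 36.5 = 45,970 g.
Mass of 30.3% solution: 45,970 / 0.303 = 151,700 g.
Volume: 151,700 g ÷ 1.08 g/mL = 140,500 mL.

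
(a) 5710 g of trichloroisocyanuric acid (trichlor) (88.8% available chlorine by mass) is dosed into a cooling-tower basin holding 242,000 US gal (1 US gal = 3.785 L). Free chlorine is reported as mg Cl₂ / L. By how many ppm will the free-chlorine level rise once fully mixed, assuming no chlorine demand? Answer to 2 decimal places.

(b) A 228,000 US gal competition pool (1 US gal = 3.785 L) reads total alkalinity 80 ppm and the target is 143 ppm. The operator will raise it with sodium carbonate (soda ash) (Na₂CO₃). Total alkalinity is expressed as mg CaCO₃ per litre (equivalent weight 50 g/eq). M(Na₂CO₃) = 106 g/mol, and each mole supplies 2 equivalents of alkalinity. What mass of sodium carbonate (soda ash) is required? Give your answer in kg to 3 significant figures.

(a) Volume: 242,000 US gal × 3.785 L/gal = 915,970 L.
(a) Available chlorine delivered: 5710 g × 0.888 = 5070 g as Cl₂.
(a) Concentration rise: 5070 g / 915,970 L = 5.536 mg/L = 5.54 ppm.

(b) Volume: 228,000 US gal × 3.785 L/gal = 862,980 L.
(b) Alkalinity to add: (143 − 80) = 63 mg/L as CaCO₃ × 862,980 L = 54,370 g as CaCO₃.
(b) Equivalents: 54,370 g ÷ 50 g/eq = 1087 eq.
(b) Each mole of Na₂CO₃ supplies 2 eq, so 1087 / 2 = 543.7 mol.
(b) Mass: 543.7 mol × 106 g/mol = 57,630 g.

(a) 5.54 ppm; (b) 57.6 kg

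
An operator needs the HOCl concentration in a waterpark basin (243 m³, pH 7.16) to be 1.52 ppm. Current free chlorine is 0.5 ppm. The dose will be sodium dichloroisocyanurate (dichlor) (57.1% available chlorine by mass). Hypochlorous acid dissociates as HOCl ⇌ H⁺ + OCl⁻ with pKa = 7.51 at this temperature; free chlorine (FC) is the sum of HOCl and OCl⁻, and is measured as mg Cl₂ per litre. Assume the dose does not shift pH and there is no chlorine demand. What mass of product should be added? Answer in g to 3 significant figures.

Volume: 243 m³ = 243,000 L.
[OCl⁻]/[HOCl] = 10^(pH − pKa) = 10^(7.16 − 7.51) = 0.4467; fraction as HOCl = 1/(1 + 0.4467) = 0.6912.
Free chlorine required for 1.52 ppm HOCl: 1.52 / 0.6912 = 2.199 ppm.
FC to add: 2.199 − 0.5 = 1.699 mg/L as Cl₂.
Cl₂ equivalent: 1.699 mg/L × 243,000 L = 412.8 g.
Product at 57.1% available Cl: 412.8 / 0.571 = 723 g.

723 g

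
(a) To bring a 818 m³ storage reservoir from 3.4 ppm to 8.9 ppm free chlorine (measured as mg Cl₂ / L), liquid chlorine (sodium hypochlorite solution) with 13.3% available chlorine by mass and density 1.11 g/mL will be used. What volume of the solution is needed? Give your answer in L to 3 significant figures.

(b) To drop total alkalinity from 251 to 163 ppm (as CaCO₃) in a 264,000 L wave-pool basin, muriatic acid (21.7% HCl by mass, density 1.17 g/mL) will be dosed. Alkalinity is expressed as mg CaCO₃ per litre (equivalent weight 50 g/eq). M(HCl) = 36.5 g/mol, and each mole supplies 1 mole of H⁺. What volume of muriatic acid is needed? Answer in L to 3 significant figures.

(a) Volume: 818 m³ = 818,000 L.
(a) Chlorine deficit: 8.9 − 3.4 = 5.5 ppm = 5.5 mg/L as Cl₂.
(a) Cl₂ equivalent needed: 5.5 mg/L × 818,000 L = 4,499,000 mg = 4499 g.
(a) Product at 13.3% available chlorine: 4499 / 0.133 = 33,830 g.
(a) Volume at density 1.11 g/mL: 33,830 g ÷ 1.11 g/mL = 30,470 mL.

(b) Alkalinity to neutralize: (251 − 163) = 88 mg/L as CaCO₃ × 264,000 L = 23,230 g as CaCO₃.
(b) Equivalents of H⁺ required: 23,230 ÷ 50 g/eq = 464.6 eq = 464.6 mol HCl.
(b) Mass of HCl: 464.6 × 36.5 = 16,960 g.
(b) Mass of 21.7% solution: 16,960 / 0.217 = 78,150 g.
(b) Volume: 78,150 g ÷ 1.17 g/mL = 66,800 mL.

(a) 30.5 L; (b) 66.8 L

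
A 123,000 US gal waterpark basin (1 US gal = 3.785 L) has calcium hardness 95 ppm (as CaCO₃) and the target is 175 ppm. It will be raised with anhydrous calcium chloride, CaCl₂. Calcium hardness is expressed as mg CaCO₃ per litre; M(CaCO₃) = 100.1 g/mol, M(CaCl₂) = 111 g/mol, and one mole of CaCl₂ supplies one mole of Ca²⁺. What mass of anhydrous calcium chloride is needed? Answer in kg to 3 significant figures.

41.3 kg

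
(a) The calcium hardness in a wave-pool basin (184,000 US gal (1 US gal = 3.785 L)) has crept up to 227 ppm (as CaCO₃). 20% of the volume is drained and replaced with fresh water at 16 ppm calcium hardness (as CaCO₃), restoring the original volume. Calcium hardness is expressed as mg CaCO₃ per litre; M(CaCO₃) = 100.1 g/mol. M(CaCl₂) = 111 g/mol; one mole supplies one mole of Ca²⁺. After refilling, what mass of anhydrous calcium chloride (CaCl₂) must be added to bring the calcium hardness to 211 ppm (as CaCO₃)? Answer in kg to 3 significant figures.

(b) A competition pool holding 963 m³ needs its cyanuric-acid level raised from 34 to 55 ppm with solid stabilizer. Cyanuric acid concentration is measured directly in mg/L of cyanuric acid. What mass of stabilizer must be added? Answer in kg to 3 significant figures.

(a) 20.2 kg; (b) 20.2 kg

(a) Volume: 184,000 US gal × 3.785 L/gal = 696,440 L.
(a) After draining 20% and refilling: 227 × 0.80 + 16 × 0.20 = 184.8 ppm.
(a) Deficit to target: 211 − 184.8 = 26.2 mg/L.
(a) As CaCO₃: 26.2 mg/L × 696,440 L = 18,250 g; ÷ 100.1 = 182.3 mol Ca²⁺.
(a) Mass: 182.3 × 111 = 20,230 g.

(b) Volume: 963 m³ = 963,000 L.
(b) CYA to add: (55 − 34) = 21 mg/L × 963,000 L = 20,220 g cyanuric acid.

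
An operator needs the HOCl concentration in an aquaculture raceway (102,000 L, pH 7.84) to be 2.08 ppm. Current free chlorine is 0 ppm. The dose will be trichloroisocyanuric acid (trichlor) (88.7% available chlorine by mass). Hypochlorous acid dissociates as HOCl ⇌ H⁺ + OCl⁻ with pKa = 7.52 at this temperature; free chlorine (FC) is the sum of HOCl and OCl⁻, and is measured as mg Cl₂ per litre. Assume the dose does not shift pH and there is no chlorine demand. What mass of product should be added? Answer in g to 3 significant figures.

739 g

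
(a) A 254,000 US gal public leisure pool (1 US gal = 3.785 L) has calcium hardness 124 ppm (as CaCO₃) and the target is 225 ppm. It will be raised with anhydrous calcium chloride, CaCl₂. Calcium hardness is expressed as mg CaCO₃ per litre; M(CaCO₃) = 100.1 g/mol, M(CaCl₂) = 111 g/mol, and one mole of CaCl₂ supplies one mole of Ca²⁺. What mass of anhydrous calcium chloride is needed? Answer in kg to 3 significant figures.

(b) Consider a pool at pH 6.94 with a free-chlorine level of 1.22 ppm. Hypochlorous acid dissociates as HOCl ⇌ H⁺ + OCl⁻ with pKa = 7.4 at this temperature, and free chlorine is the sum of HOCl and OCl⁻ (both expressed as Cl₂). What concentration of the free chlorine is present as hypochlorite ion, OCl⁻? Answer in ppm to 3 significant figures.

(a) 108 kg; (b) 0.314 ppm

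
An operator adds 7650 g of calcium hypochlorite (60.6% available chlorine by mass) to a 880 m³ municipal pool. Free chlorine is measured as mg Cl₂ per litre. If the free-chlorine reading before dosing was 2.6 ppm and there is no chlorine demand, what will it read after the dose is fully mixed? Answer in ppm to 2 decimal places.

Volume: 880 m³ = 880,000 L.
Available chlorine delivered: 7650 g × 0.606 = 4636 g as Cl₂.
Concentration rise: 4636 g / 880,000 L = 5.268 mg/L = 5.27 ppm.
Final FC: 2.6 + 5.27 = 7.87 ppm.

7.87 ppm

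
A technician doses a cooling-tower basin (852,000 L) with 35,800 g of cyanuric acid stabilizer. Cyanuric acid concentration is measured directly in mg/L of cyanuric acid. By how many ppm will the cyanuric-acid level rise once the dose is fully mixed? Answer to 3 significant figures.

Rise: 35,800 g / 852,000 L × 1000 = 42.02 mg/L.

42.0 ppm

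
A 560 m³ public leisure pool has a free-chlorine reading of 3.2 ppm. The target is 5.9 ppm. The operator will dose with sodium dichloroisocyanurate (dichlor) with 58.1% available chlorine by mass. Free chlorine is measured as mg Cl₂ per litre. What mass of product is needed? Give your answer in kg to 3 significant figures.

2.60 kg

Volume: 560 m³ = 560,000 L.
Chlorine deficit: 5.9 − 3.2 = 2.7 ppm = 2.7 mg/L as Cl₂.
Cl₂ equivalent needed: 2.7 mg/L × 560,000 L = 1,512,000 mg = 1512 g.
Product at 58.1% available chlorine: 1512 / 0.581 = 2602 g.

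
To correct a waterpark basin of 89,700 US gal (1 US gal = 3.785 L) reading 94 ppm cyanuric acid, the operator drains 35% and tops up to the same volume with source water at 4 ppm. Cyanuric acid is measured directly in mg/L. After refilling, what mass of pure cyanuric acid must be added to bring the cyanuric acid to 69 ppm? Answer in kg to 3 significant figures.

Volume: 89,700 US gal × 3.785 L/gal = 339,514 L.
After draining 35% and refilling: 94 × 0.65 + 4 × 0.35 = 62.5 ppm.
Deficit to target: 69 − 62.5 = 6.5 mg/L.
Mass: 6.5 mg/L × 339,514 L = 2207 g cyanuric acid.

2.21 kg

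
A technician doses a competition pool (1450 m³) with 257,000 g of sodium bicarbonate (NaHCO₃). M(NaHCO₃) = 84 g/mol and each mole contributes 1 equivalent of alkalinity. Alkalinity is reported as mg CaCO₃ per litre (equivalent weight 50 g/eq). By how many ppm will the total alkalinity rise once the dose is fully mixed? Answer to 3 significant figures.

106 ppm

Volume: 1450 m³ = 1,450,000 L.
Moles of NaHCO₃: 257,000 g ÷ 84 g/mol = 3060 mol → 3060 eq of alkalinity.
As CaCO₃: 3060 eq × 50 g/eq = 153,000 g.
Rise: 153,000 g / 1,450,000 L × 1000 = 105.5 mg/L.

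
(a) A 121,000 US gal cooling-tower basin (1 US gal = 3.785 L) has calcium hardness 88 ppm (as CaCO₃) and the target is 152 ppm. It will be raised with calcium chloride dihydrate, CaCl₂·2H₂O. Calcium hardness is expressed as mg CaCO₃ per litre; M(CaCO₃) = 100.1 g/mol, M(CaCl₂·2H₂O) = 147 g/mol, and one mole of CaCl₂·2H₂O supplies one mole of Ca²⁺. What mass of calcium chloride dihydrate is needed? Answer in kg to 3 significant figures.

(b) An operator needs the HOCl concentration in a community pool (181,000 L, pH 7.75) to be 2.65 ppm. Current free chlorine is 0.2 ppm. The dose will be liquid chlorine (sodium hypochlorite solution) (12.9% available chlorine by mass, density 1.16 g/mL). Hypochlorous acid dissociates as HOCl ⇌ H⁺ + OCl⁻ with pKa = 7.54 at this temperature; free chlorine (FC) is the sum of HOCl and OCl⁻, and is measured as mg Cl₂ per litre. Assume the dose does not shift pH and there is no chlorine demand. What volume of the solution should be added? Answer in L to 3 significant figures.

(a) 43.0 kg; (b) 8.16 L

(a) Volume: 121,000 US gal × 3.785 L/gal = 457,985 L.
(a) Hardness to add: (152 − 88) = 64 mg/L as CaCO₃ × 457,985 L = 29,310 g as CaCO₃.
(a) Moles of Ca²⁺ (1 mol Ca²⁺ ≡ 1 mol CaCO₃): 29,310 / 100.1 g/mol = 292.8 mol.
(a) Mass of CaCl₂·2H₂O: 292.8 × 147 = 43,040 g.

(b) [OCl⁻]/[HOCl] = 10^(pH − pKa) = 10^(7.75 − 7.54) = 1.622; fraction as HOCl = 1/(1 + 1.622) = 0.3814.
(b) Free chlorine required for 2.65 ppm HOCl: 2.65 / 0.3814 = 6.948 ppm.
(b) FC to add: 6.948 − 0.2 = 6.748 mg/L as Cl₂.
(b) Cl₂ equivalent: 6.748 mg/L × 181,000 L = 1221 g.
(b) Product at 12.9% available Cl: 1221 / 0.129 = 9468 g.
(b) Volume: 9468 g ÷ 1.16 g/mL = 8162 mL.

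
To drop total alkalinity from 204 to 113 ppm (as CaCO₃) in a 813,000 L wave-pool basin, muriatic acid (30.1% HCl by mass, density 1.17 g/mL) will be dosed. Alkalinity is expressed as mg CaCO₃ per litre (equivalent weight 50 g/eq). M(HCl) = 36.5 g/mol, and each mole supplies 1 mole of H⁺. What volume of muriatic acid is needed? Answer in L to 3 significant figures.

153 L

Alkalinity to neutralize: (204 − 113) = 91 mg/L as CaCO₃ × 813,000 L = 73,980 g as CaCO₃.
Equivalents of H⁺ required: 73,980 ÷ 50 g/eq = 1480 eq = 1480 mol HCl.
Mass of HCl: 1480 × 36.5 = 54,010 g.
Mass of 30.1% solution: 54,010 / 0.301 = 179,400 g.
Volume: 179,400 g ÷ 1.17 g/mL = 153,400 mL.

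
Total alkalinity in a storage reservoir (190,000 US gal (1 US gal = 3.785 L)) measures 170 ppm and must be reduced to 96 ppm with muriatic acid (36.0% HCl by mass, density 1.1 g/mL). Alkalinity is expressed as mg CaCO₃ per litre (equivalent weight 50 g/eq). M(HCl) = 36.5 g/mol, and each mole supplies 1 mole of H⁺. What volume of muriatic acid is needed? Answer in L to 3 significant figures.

98.1 L

Volume: 190,000 US gal × 3.785 L/gal = 719,150 L.
Alkalinity to neutralize: (170 − 96) = 74 mg/L as CaCO₃ × 719,150 L = 53,220 g as CaCO₃.
Equivalents of H⁺ required: 53,220 ÷ 50 g/eq = 1064 eq = 1064 mol HCl.
Mass of HCl: 1064 × 36.5 = 38,850 g.
Mass of 36.0% solution: 38,850 / 0.36 = 107,900 g.
Volume: 107,900 g ÷ 1.1 g/mL = 98,100 mL.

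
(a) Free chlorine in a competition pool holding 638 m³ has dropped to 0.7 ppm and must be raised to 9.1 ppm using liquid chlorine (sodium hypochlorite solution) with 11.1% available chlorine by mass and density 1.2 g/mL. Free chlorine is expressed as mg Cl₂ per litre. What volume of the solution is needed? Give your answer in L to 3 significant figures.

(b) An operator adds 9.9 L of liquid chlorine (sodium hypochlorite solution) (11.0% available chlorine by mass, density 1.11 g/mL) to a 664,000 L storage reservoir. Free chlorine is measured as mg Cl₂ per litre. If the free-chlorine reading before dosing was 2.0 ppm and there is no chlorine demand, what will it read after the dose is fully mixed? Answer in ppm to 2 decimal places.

(a) 40.2 L; (b) 3.82 ppm

(a) Volume: 638 m³ = 638,000 L.
(a) Chlorine deficit: 9.1 − 0.7 = 8.4 ppm = 8.4 mg/L as Cl₂.
(a) Cl₂ equivalent needed: 8.4 mg/L × 638,000 L = 5,359,000 mg = 5359 g.
(a) Product at 11.1% available chlorine: 5359 / 0.111 = 48,280 g.
(a) Volume at density 1.2 g/mL: 48,280 g ÷ 1.2 g/mL = 40,230 mL.

(b) Mass of solution: 9.9 L × 1000 mL/L × 1.11 g/mL = 10,990 g.
(b) Available chlorine delivered: 10,990 g × 0.11 = 1209 g as Cl₂.
(b) Concentration rise: 1209 g / 664,000 L = 1.82 mg/L = 1.82 ppm.
(b) Final FC: 2.0 + 1.82 = 3.82 ppm.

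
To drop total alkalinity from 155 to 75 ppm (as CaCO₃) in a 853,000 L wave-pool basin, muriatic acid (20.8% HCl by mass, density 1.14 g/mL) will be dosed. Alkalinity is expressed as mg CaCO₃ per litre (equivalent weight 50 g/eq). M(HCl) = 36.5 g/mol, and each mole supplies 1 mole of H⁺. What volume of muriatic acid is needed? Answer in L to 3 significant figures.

Alkalinity to neutralize: (155 − 75) = 80 mg/L as CaCO₃ × 853,000 L = 68,240 g as CaCO₃.
Equivalents of H⁺ required: 68,240 ÷ 50 g/eq = 1365 eq = 1365 mol HCl.
Mass of HCl: 1365 × 36.5 = 49,820 g.
Mass of 20.8% solution: 49,820 / 0.208 = 239,500 g.
Volume: 239,500 g ÷ 1.14 g/mL = 210,100 mL.

210 L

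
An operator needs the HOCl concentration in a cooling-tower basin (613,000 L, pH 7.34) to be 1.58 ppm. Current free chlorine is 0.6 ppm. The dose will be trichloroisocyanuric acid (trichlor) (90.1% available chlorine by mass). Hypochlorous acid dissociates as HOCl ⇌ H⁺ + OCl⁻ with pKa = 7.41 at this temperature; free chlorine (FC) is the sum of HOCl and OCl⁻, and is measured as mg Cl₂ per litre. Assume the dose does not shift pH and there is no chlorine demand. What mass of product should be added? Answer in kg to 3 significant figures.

1.58 kg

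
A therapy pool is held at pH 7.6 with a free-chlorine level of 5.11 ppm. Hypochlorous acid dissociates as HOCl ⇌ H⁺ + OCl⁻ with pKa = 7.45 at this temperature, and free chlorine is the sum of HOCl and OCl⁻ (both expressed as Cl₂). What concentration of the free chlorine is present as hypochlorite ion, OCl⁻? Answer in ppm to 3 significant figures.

[OCl⁻]/[HOCl] = 10^(pH − pKa) = 10^(7.6 − 7.45) = 10^0.15 = 1.413.
Fraction as HOCl = 1 / (1 + 1.413) = 0.4145.
OCl⁻ = (1 − 0.4145) × 5.11 ppm = 2.992 ppm.

2.99 ppm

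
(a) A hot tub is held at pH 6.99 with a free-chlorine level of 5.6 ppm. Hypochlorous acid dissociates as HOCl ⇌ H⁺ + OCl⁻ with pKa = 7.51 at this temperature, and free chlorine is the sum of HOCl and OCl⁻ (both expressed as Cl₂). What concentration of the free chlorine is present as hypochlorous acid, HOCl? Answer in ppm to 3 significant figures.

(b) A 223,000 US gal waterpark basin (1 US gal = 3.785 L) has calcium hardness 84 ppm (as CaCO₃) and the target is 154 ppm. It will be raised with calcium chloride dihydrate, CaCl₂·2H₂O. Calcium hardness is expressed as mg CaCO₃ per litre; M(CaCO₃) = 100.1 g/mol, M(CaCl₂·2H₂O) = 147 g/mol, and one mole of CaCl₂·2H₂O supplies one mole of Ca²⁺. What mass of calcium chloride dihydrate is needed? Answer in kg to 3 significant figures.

(a) 4.30 ppm; (b) 86.8 kg

(a) [OCl⁻]/[HOCl] = 10^(pH − pKa) = 10^(6.99 − 7.51) = 10^-0.52 = 0.302.
(a) Fraction as HOCl = 1 / (1 + 0.302) = 0.7681.
(a) HOCl = 0.7681 × 5.6 ppm = 4.301 ppm.

(b) Volume: 223,000 US gal × 3.785 L/gal = 844,055 L.
(b) Hardness to add: (154 − 84) = 70 mg/L as CaCO₃ × 844,055 L = 59,080 g as CaCO₃.
(b) Moles of Ca²⁺ (1 mol Ca²⁺ ≡ 1 mol CaCO₃): 59,080 / 100.1 g/mol = 590.2 mol.
(b) Mass of CaCl₂·2H₂O: 590.2 × 147 = 86,770 g.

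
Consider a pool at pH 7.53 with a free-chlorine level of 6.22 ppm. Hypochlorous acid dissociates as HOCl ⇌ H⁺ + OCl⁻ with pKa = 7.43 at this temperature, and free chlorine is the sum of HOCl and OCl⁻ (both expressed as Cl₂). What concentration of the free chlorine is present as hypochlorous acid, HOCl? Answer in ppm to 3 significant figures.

2.75 ppm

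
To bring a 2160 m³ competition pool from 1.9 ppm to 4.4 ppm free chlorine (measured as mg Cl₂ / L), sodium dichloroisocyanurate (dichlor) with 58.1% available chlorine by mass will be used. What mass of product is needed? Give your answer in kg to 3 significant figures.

Volume: 2160 m³ = 2,160,000 L.
Chlorine deficit: 4.4 − 1.9 = 2.5 ppm = 2.5 mg/L as Cl₂.
Cl₂ equivalent needed: 2.5 mg/L × 2,160,000 L = 5,400,000 mg = 5400 g.
Product at 58.1% available chlorine: 5400 / 0.581 = 9294 g.

9.29 kg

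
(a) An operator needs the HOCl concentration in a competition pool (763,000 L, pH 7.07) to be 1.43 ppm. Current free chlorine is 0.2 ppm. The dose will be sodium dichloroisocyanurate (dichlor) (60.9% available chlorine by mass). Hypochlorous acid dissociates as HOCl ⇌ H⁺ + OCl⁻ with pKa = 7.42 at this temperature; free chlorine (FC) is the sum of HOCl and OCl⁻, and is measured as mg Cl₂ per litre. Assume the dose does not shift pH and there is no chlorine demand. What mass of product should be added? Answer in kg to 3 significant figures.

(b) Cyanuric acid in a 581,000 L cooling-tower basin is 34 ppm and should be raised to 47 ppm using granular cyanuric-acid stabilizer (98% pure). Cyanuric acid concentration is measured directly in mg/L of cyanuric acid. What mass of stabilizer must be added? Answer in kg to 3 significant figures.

(a) 2.34 kg; (b) 7.71 kg

(a) [OCl⁻]/[HOCl] = 10^(pH − pKa) = 10^(7.07 − 7.42) = 0.4467; fraction as HOCl = 1/(1 + 0.4467) = 0.6912.
(a) Free chlorine required for 1.43 ppm HOCl: 1.43 / 0.6912 = 2.069 ppm.
(a) FC to add: 2.069 − 0.2 = 1.869 mg/L as Cl₂.
(a) Cl₂ equivalent: 1.869 mg/L × 763,000 L = 1426 g.
(a) Product at 60.9% available Cl: 1426 / 0.609 = 2341 g.

(b) CYA to add: (47 − 34) = 13 mg/L × 581,000 L = 7553 g cyanuric acid.
(b) At 98% purity: 7553 / 0.98 = 7707 g product.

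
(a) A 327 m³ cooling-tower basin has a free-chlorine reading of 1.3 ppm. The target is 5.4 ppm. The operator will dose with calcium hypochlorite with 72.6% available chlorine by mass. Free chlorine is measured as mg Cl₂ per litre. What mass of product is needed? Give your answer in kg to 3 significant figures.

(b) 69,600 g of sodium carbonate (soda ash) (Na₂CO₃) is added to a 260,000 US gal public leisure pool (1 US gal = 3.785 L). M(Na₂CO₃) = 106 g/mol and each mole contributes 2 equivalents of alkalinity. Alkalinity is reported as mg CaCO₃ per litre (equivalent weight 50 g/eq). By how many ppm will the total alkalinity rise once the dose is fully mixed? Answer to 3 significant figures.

(a) Volume: 327 m³ = 327,000 L.
(a) Chlorine deficit: 5.4 − 1.3 = 4.1 ppm = 4.1 mg/L as Cl₂.
(a) Cl₂ equivalent needed: 4.1 mg/L × 327,000 L = 1,341,000 mg = 1341 g.
(a) Product at 72.6% available chlorine: 1341 / 0.726 = 1847 g.

(b) Volume: 260,000 US gal × 3.785 L/gal = 984,100 L.
(b) Moles of Na₂CO₃: 69,600 g ÷ 106 g/mol = 656.6 mol → 1313 eq of alkalinity.
(b) As CaCO₃: 1313 eq × 50 g/eq = 65,660 g.
(b) Rise: 65,660 g / 984,100 L × 1000 = 66.72 mg/L.

(a) 1.85 kg; (b) 66.7 ppm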